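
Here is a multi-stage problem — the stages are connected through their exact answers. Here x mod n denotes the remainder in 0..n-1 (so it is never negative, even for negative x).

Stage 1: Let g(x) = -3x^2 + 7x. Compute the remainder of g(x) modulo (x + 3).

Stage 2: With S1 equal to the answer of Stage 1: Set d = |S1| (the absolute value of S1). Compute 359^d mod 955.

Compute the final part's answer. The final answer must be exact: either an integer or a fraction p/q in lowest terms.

256

Stage 1: remainder = value at the root: -3*(-3)^2 + 7*(-3)^1 = (-27) + (-21) = -48; answer -48
Stage 2: S1 = -48; d = 48; squarings mod 955: 359^1=359, 359^2=911, 359^4=26, 359^8=676, 359^16=486, 359^32=311; 359^48 = 359^16 * 359^32 = 256 (mod 955); answer 256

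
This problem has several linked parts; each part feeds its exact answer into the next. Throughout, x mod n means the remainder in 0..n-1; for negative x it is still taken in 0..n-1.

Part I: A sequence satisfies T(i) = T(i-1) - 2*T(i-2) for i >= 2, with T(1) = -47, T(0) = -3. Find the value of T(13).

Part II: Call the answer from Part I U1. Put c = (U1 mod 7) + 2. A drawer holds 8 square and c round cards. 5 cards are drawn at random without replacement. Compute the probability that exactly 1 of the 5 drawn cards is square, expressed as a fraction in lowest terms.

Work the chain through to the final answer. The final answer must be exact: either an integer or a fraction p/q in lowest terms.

Part I: T(2) = 1*(-47) - 2*(-3) = -41; iterating: T(2)=-41, T(3)=53, T(4)=135, T(5)=29, T(6)=-241, T(7)=-299, T(8)=183, T(9)=781, T(10)=415, T(11)=-1147, T(12)=-1977, T(13)=317; answer 317
Part II: U1 = 317; c = 4; total draws C(12,5) = 792; favorable C(8,1)*C(4,4) = 8; P = 1/99; answer 1/99

1/99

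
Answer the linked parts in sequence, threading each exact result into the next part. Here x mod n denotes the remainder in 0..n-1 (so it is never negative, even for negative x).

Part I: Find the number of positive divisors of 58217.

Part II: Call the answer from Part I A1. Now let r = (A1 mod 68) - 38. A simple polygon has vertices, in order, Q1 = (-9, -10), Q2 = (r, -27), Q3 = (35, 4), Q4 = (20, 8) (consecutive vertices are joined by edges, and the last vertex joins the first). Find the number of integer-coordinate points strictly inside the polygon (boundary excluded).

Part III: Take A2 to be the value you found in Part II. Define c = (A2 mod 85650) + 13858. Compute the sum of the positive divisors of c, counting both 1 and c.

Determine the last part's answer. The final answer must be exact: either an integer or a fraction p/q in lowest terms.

Part I: 58217 is prime, so its only divisors are 1 and 58217; count = 2; answer 2
Part II: A1 = 2; r = -36; cross terms: (-9*-27 - -36*-10)=-117, (-36*4 - 35*-27)=801, (35*8 - 20*4)=200, (20*-10 - -9*8)=-128; twice the area = |756| = 756; area = 378; boundary points = 1 + 1 + 1 + 1 = 4; strictly interior points = area - boundary/2 + 1 = 377; answer 377
Part III: A2 = 377; c = 14235; 14235 = 3 * 5 * 13 * 73; sigma = (1 + 3) * (1 + 5) * (1 + 13) * (1 + 73) = 4 * 6 * 14 * 74 = 24864; answer 24864

24864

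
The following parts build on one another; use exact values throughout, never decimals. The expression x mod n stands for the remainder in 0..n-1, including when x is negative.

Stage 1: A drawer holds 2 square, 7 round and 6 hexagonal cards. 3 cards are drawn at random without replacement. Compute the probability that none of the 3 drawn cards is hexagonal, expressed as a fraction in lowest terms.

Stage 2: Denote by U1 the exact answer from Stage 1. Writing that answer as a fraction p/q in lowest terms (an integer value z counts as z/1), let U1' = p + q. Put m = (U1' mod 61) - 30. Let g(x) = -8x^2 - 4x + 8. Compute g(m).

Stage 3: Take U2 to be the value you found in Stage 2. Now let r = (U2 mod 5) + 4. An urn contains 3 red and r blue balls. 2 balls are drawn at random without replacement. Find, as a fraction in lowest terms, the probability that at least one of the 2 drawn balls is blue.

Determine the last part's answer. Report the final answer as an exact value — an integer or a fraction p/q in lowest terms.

Stage 1: total draws C(15,3) = 455; favorable C(9,3) = 84; P = 12/65; answer 12/65
Stage 2: U1 = 12/65; threaded value p + q = 77; m = -14; -8*(-14)^2 - 4*(-14)^1 + 8 = (-1568) + (56) + (8) = -1504; answer -1504
Stage 3: U2 = -1504; r = 5; total draws C(8,2) = 28; complement C(3,2) = 3; favorable 28 - 3 = 25; P = 25/28; answer 25/28

25/28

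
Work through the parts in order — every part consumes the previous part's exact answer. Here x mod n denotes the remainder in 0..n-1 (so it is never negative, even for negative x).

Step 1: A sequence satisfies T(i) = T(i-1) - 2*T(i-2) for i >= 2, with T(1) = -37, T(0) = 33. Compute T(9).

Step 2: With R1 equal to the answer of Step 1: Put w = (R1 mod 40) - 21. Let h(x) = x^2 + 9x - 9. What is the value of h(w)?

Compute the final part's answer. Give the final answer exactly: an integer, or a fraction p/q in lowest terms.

81

Step 1: T(2) = 1*(-37) - 2*(33) = -103; iterating: T(2)=-103, T(3)=-29, T(4)=177, T(5)=235, T(6)=-119, T(7)=-589, T(8)=-351, T(9)=827; answer 827
Step 2: R1 = 827; w = 6; 1*(6)^2 + 9*(6)^1 - 9 = (36) + (54) + (-9) = 81; answer 81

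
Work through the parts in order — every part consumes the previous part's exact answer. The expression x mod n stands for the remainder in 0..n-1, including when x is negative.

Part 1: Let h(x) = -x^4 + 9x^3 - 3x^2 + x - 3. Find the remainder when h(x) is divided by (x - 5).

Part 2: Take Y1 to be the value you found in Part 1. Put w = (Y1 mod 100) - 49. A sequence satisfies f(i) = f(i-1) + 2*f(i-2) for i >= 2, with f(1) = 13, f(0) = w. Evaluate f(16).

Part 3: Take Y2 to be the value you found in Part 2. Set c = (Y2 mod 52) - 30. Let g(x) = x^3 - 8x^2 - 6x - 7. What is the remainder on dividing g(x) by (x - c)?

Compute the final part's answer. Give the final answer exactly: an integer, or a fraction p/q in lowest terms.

-98

Part 1: remainder = value at the root: -1*(5)^4 + 9*(5)^3 - 3*(5)^2 + 1*(5)^1 - 3 = (-625) + (1125) + (-75) + (5) + (-3) = 427; answer 427
Part 2: Y1 = 427; w = -22; f(2) = 1*(13) + 2*(-22) = -31; iterating: f(2)=-31, f(3)=-5, f(4)=-67, f(5)=-77, f(6)=-211, f(7)=-365, f(8)=-787, f(9)=-1517, f(10)=-3091, f(11)=-6125, f(12)=-12307, f(13)=-24557, f(14)=-49171, f(15)=-98285, f(16)=-196627; answer -196627
Part 3: Y2 = -196627; c = 7; remainder = value at the root: 1*(7)^3 - 8*(7)^2 - 6*(7)^1 - 7 = (343) + (-392) + (-42) + (-7) = -98; answer -98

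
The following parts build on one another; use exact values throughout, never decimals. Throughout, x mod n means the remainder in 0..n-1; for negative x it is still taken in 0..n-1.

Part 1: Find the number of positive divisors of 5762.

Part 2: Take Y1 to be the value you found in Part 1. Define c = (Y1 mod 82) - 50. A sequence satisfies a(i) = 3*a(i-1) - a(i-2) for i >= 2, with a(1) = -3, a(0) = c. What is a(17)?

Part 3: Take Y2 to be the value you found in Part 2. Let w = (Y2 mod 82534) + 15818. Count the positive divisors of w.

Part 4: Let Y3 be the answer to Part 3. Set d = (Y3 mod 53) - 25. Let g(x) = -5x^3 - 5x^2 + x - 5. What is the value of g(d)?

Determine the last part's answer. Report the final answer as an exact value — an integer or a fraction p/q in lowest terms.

44074

Part 1: 5762 = 2 * 43 * 67; number of divisors = (1+1) * (1+1) * (1+1) = 8; answer 8
Part 2: Y1 = 8; c = -42; a(2) = 3*(-3) - 1*(-42) = 33; iterating: a(2)=33, a(3)=102, a(4)=273, a(5)=717, a(6)=1878, a(7)=4917, a(8)=12873, a(9)=33702, a(10)=88233, a(11)=230997, a(12)=604758, a(13)=1583277, a(14)=4145073, a(15)=10851942, a(16)=28410753, a(17)=74380317; answer 74380317
Part 3: Y2 = 74380317; w = 33001; 33001 = 61 * 541; number of divisors = (1+1) * (1+1) = 4; answer 4
Part 4: Y3 = 4; d = -21; -5*(-21)^3 - 5*(-21)^2 + 1*(-21)^1 - 5 = (46305) + (-2205) + (-21) + (-5) = 44074; answer 44074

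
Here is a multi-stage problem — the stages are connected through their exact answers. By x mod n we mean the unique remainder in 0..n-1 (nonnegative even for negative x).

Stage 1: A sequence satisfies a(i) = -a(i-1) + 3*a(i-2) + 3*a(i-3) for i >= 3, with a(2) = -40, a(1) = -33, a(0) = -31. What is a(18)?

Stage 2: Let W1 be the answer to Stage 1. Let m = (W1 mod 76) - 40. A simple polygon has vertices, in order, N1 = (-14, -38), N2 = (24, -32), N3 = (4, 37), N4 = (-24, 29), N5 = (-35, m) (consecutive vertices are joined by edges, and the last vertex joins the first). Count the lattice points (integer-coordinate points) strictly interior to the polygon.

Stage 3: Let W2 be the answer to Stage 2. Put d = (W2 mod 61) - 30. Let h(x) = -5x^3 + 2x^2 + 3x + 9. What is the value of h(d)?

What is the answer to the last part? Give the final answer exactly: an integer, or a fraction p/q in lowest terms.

Stage 1: a(3) = -1*(-40) + 3*(-33) + 3*(-31) = -152; iterating: a(3)=-152, a(4)=-67, a(5)=-509, a(6)=-148, a(7)=-1580, a(8)=-391, a(9)=-4793, a(10)=-1120, a(11)=-14432, a(12)=-3307, a(13)=-43349, a(14)=-9868, a(15)=-130100, a(16)=-29551, a(17)=-390353, a(18)=-88600; answer -88600
Stage 2: W1 = -88600; m = -24; cross terms: (-14*-32 - 24*-38)=1360, (24*37 - 4*-32)=1016, (4*29 - -24*37)=1004, (-24*-24 - -35*29)=1591, (-35*-38 - -14*-24)=994; twice the area = |5965| = 5965; area = 5965/2; boundary points = 2 + 1 + 4 + 1 + 7 = 15; strictly interior points = area - boundary/2 + 1 = 2976; answer 2976
Stage 3: W2 = 2976; d = 18; -5*(18)^3 + 2*(18)^2 + 3*(18)^1 + 9 = (-29160) + (648) + (54) + (9) = -28449; answer -28449

-28449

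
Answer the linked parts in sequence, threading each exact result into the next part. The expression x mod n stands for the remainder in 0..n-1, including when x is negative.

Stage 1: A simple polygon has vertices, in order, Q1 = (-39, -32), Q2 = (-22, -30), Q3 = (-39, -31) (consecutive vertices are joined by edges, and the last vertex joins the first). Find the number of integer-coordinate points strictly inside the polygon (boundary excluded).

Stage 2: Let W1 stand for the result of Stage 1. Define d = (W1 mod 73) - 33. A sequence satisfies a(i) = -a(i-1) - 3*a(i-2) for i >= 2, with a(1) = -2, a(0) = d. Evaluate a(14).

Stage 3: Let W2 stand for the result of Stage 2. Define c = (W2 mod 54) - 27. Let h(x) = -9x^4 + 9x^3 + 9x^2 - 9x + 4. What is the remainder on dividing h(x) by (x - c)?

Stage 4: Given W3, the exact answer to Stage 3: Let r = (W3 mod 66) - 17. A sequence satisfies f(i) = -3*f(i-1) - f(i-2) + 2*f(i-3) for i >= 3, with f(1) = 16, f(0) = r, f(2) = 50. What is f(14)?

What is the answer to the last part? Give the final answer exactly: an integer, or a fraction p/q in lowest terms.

Stage 1: cross terms: (-39*-30 - -22*-32)=466, (-22*-31 - -39*-30)=-488, (-39*-32 - -39*-31)=39; twice the area = |17| = 17; area = 17/2; boundary points = 1 + 1 + 1 = 3; strictly interior points = area - boundary/2 + 1 = 8; answer 8
Stage 2: W1 = 8; d = -25; a(2) = -1*(-2) - 3*(-25) = 77; iterating: a(2)=77, a(3)=-71, a(4)=-160, a(5)=373, a(6)=107, a(7)=-1226, a(8)=905, a(9)=2773, a(10)=-5488, a(11)=-2831, a(12)=19295, a(13)=-10802, a(14)=-47083; answer -47083
Stage 3: W2 = -47083; c = -22; remainder = value at the root: -9*(-22)^4 + 9*(-22)^3 + 9*(-22)^2 - 9*(-22)^1 + 4 = (-2108304) + (-95832) + (4356) + (198) + (4) = -2199578; answer -2199578
Stage 4: W3 = -2199578; r = -13; f(3) = -3*(50) - 1*(16) + 2*(-13) = -192; iterating: f(3)=-192, f(4)=558, f(5)=-1382, f(6)=3204, f(7)=-7114, f(8)=15374, f(9)=-32600, f(10)=68198, f(11)=-141246, f(12)=290340, f(13)=-593378, f(14)=1207302; answer 1207302

1207302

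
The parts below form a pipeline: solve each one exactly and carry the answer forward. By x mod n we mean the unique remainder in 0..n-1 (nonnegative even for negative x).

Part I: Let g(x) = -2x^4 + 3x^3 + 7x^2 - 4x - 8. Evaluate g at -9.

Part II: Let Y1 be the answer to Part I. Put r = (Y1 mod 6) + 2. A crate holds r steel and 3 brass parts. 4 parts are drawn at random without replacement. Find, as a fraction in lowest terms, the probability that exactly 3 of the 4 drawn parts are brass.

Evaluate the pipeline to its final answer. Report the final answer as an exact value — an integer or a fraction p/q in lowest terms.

Part I: -2*(-9)^4 + 3*(-9)^3 + 7*(-9)^2 - 4*(-9)^1 - 8 = (-13122) + (-2187) + (567) + (36) + (-8) = -14714; answer -14714
Part II: Y1 = -14714; r = 6; total draws C(9,4) = 126; favorable C(3,3)*C(6,1) = 6; P = 1/21; answer 1/21

1/21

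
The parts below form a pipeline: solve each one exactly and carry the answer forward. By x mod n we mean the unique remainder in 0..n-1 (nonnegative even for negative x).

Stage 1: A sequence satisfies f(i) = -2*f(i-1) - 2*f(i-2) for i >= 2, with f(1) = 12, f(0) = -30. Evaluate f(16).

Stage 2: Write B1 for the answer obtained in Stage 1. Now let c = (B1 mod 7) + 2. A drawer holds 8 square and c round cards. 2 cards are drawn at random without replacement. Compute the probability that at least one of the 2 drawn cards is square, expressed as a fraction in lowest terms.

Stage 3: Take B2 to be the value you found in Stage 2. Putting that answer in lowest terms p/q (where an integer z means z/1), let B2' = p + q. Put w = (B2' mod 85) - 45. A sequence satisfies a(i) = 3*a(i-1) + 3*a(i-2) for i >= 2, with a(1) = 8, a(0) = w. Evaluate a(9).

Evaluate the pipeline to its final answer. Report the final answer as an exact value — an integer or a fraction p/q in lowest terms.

Stage 1: f(2) = -2*(12) - 2*(-30) = 36; iterating: f(2)=36, f(3)=-96, f(4)=120, f(5)=-48, f(6)=-144, f(7)=384, f(8)=-480, f(9)=192, f(10)=576, f(11)=-1536, f(12)=1920, f(13)=-768, f(14)=-2304, f(15)=6144, f(16)=-7680; answer -7680
Stage 2: B1 = -7680; c = 8; total draws C(16,2) = 120; complement C(8,2) = 28; favorable 120 - 28 = 92; P = 23/30; answer 23/30
Stage 3: B2 = 23/30; threaded value p + q = 53; w = 8; a(2) = 3*(8) + 3*(8) = 48; iterating: a(2)=48, a(3)=168, a(4)=648, a(5)=2448, a(6)=9288, a(7)=35208, a(8)=133488, a(9)=506088; answer 506088

506088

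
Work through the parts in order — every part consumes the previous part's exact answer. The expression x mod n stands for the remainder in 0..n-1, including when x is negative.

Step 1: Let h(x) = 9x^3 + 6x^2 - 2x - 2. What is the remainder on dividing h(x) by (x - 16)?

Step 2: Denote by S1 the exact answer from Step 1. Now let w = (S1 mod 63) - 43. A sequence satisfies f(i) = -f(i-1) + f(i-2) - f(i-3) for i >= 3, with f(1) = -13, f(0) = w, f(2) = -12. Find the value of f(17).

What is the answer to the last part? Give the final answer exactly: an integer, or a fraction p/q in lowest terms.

Step 1: remainder = value at the root: 9*(16)^3 + 6*(16)^2 - 2*(16)^1 - 2 = (36864) + (1536) + (-32) + (-2) = 38366; answer 38366
Step 2: S1 = 38366; w = 19; f(3) = -1*(-12) + 1*(-13) - 1*(19) = -20; iterating: f(3)=-20, f(4)=21, f(5)=-29, f(6)=70, f(7)=-120, f(8)=219, f(9)=-409, f(10)=748, f(11)=-1376, f(12)=2533, f(13)=-4657, f(14)=8566, f(15)=-15756, f(16)=28979, f(17)=-53301; answer -53301

-53301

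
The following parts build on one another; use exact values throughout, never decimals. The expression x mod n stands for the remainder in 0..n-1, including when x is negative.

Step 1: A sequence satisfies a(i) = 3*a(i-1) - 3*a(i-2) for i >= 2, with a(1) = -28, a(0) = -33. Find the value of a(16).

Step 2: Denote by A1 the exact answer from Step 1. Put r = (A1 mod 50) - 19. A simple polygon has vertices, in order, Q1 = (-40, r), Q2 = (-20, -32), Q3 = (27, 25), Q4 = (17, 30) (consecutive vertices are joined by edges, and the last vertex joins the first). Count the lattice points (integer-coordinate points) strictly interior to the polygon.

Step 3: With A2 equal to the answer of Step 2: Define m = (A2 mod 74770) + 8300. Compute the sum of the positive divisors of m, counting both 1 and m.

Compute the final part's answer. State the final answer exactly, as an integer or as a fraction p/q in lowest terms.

10668

Step 1: a(2) = 3*(-28) - 3*(-33) = 15; iterating: a(2)=15, a(3)=129, a(4)=342, a(5)=639, a(6)=891, a(7)=756, a(8)=-405, a(9)=-3483, a(10)=-9234, a(11)=-17253, a(12)=-24057, a(13)=-20412, a(14)=10935, a(15)=94041, a(16)=249318; answer 249318
Step 2: A1 = 249318; r = -1; cross terms: (-40*-32 - -20*-1)=1260, (-20*25 - 27*-32)=364, (27*30 - 17*25)=385, (17*-1 - -40*30)=1183; twice the area = |3192| = 3192; area = 1596; boundary points = 1 + 1 + 5 + 1 = 8; strictly interior points = area - boundary/2 + 1 = 1593; answer 1593
Step 3: A2 = 1593; m = 9893; 9893 = 13 * 761; sigma = (1 + 13) * (1 + 761) = 14 * 762 = 10668; answer 10668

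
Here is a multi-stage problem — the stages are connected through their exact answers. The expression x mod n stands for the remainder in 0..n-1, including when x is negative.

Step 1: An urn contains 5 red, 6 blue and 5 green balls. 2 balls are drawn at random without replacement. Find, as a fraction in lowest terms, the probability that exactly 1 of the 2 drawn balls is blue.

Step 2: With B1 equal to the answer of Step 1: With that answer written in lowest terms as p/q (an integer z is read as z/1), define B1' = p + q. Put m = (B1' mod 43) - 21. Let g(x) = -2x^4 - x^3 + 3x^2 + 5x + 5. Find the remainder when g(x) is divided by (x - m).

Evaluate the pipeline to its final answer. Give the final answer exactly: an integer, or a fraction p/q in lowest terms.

-203233

Step 1: total draws C(16,2) = 120; favorable C(6,1)*C(10,1) = 60; P = 1/2; answer 1/2
Step 2: B1 = 1/2; threaded value p + q = 3; m = -18; remainder = value at the root: -2*(-18)^4 - 1*(-18)^3 + 3*(-18)^2 + 5*(-18)^1 + 5 = (-209952) + (5832) + (972) + (-90) + (5) = -203233; answer -203233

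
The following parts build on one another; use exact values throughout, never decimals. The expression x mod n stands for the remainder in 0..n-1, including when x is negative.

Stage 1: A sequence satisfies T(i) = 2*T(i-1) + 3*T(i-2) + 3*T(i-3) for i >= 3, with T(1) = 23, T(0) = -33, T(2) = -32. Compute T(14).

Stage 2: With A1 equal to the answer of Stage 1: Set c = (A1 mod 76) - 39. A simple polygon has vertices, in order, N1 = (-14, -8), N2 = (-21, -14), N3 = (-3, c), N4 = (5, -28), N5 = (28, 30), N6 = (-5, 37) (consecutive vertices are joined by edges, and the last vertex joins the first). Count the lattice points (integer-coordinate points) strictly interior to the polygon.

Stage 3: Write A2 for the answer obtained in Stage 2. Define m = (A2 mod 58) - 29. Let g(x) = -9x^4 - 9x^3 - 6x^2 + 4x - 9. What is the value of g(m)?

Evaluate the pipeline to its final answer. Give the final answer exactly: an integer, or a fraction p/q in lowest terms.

Stage 1: T(3) = 2*(-32) + 3*(23) + 3*(-33) = -94; iterating: T(3)=-94, T(4)=-215, T(5)=-808, T(6)=-2543, T(7)=-8155, T(8)=-26363, T(9)=-84820, T(10)=-273194, T(11)=-879937, T(12)=-2833916, T(13)=-9127225, T(14)=-29396009; answer -29396009
Stage 2: A1 = -29396009; c = -8; cross terms: (-14*-14 - -21*-8)=28, (-21*-8 - -3*-14)=126, (-3*-28 - 5*-8)=124, (5*30 - 28*-28)=934, (28*37 - -5*30)=1186, (-5*-8 - -14*37)=558; twice the area = |2956| = 2956; area = 1478; boundary points = 1 + 6 + 4 + 1 + 1 + 9 = 22; strictly interior points = area - boundary/2 + 1 = 1468; answer 1468
Stage 3: A2 = 1468; m = -11; -9*(-11)^4 - 9*(-11)^3 - 6*(-11)^2 + 4*(-11)^1 - 9 = (-131769) + (11979) + (-726) + (-44) + (-9) = -120569; answer -120569

-120569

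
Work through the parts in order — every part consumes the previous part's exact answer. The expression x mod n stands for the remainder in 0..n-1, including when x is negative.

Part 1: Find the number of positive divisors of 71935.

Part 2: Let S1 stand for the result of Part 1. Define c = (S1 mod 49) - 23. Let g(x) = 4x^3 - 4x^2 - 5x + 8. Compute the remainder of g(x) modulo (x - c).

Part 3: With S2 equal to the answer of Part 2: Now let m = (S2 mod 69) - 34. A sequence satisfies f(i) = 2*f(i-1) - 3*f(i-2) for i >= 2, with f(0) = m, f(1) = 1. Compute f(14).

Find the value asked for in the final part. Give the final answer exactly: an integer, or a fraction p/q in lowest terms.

13301

Part 1: 71935 = 5 * 14387; number of divisors = (1+1) * (1+1) = 4; answer 4
Part 2: S1 = 4; c = -19; remainder = value at the root: 4*(-19)^3 - 4*(-19)^2 - 5*(-19)^1 + 8 = (-27436) + (-1444) + (95) + (8) = -28777; answer -28777
Part 3: S2 = -28777; m = 31; f(2) = 2*(1) - 3*(31) = -91; iterating: f(2)=-91, f(3)=-185, f(4)=-97, f(5)=361, f(6)=1013, f(7)=943, f(8)=-1153, f(9)=-5135, f(10)=-6811, f(11)=1783, f(12)=23999, f(13)=42649, f(14)=13301; answer 13301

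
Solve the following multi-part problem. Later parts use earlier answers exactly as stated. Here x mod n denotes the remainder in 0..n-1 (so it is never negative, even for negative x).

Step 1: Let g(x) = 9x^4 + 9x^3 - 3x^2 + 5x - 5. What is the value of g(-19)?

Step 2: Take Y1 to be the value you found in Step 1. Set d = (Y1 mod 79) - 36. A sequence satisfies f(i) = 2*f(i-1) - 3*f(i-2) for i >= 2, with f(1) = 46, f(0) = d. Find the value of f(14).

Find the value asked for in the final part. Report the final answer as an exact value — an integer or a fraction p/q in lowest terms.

Step 1: 9*(-19)^4 + 9*(-19)^3 - 3*(-19)^2 + 5*(-19)^1 - 5 = (1172889) + (-61731) + (-1083) + (-95) + (-5) = 1109975; answer 1109975
Step 2: Y1 = 1109975; d = -11; f(2) = 2*(46) - 3*(-11) = 125; iterating: f(2)=125, f(3)=112, f(4)=-151, f(5)=-638, f(6)=-823, f(7)=268, f(8)=3005, f(9)=5206, f(10)=1397, f(11)=-12824, f(12)=-29839, f(13)=-21206, f(14)=47105; answer 47105

47105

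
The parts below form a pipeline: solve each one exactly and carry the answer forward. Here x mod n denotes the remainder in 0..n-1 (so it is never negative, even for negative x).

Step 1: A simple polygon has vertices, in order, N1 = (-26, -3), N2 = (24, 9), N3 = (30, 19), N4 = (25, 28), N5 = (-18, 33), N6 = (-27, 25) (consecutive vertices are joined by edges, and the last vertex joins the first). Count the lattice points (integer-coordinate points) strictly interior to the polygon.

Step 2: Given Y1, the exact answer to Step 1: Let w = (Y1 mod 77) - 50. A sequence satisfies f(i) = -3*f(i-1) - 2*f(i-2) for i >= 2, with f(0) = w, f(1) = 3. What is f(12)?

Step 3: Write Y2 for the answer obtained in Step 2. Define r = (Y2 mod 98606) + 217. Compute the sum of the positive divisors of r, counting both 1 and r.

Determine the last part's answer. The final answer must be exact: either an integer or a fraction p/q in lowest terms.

Step 1: cross terms: (-26*9 - 24*-3)=-162, (24*19 - 30*9)=186, (30*28 - 25*19)=365, (25*33 - -18*28)=1329, (-18*25 - -27*33)=441, (-27*-3 - -26*25)=731; twice the area = |2890| = 2890; area = 1445; boundary points = 2 + 2 + 1 + 1 + 1 + 1 = 8; strictly interior points = area - boundary/2 + 1 = 1442; answer 1442
Step 2: Y1 = 1442; w = 6; f(2) = -3*(3) - 2*(6) = -21; iterating: f(2)=-21, f(3)=57, f(4)=-129, f(5)=273, f(6)=-561, f(7)=1137, f(8)=-2289, f(9)=4593, f(10)=-9201, f(11)=18417, f(12)=-36849; answer -36849
Step 3: Y2 = -36849; r = 61974; 61974 = 2 * 3^2 * 11 * 313; sigma = (1 + 2) * (1 + 3 + 9) * (1 + 11) * (1 + 313) = 3 * 13 * 12 * 314 = 146952; answer 146952

146952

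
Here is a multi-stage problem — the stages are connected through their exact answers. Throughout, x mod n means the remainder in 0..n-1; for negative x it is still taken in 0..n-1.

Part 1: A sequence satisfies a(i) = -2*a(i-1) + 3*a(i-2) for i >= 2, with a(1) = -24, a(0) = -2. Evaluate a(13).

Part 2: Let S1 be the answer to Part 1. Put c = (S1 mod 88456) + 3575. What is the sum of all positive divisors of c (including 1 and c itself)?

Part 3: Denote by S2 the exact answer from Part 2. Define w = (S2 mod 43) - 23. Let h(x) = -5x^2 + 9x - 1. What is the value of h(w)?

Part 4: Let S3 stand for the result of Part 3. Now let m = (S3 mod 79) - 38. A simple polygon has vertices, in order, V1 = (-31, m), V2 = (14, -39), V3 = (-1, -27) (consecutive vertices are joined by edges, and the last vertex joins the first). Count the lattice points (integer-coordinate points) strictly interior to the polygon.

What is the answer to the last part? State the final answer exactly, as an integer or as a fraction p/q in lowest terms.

Part 1: a(2) = -2*(-24) + 3*(-2) = 42; iterating: a(2)=42, a(3)=-156, a(4)=438, a(5)=-1344, a(6)=4002, a(7)=-12036, a(8)=36078, a(9)=-108264, a(10)=324762, a(11)=-974316, a(12)=2922918, a(13)=-8768784; answer -8768784
Part 2: S1 = -8768784; c = 80391; 80391 = 3 * 127 * 211; sigma = (1 + 3) * (1 + 127) * (1 + 211) = 4 * 128 * 212 = 108544; answer 108544
Part 3: S2 = 108544; w = -11; -5*(-11)^2 + 9*(-11)^1 - 1 = (-605) + (-99) + (-1) = -705; answer -705
Part 4: S3 = -705; m = -32; cross terms: (-31*-39 - 14*-32)=1657, (14*-27 - -1*-39)=-417, (-1*-32 - -31*-27)=-805; twice the area = |435| = 435; area = 435/2; boundary points = 1 + 3 + 5 = 9; strictly interior points = area - boundary/2 + 1 = 214; answer 214

214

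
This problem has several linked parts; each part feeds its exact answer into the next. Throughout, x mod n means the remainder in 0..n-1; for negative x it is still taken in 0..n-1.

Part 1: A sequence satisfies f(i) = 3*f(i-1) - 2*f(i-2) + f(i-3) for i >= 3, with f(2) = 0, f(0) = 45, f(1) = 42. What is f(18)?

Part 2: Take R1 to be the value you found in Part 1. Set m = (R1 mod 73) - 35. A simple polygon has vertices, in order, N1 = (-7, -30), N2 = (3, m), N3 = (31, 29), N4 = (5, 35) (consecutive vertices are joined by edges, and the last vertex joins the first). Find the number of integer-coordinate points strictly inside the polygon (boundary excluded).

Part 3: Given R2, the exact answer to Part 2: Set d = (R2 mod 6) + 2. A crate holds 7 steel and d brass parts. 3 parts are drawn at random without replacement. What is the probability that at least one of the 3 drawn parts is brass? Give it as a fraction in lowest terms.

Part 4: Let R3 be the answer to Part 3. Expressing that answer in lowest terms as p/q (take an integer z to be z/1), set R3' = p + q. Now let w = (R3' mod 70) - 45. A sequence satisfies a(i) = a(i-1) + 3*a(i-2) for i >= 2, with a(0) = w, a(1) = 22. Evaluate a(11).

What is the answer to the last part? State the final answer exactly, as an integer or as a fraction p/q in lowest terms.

Part 1: f(3) = 3*(0) - 2*(42) + 1*(45) = -39; iterating: f(3)=-39, f(4)=-75, f(5)=-147, f(6)=-330, f(7)=-771, f(8)=-1800, f(9)=-4188, f(10)=-9735, f(11)=-22629, f(12)=-52605, f(13)=-122292, f(14)=-284295, f(15)=-660906, f(16)=-1536420, f(17)=-3571743, f(18)=-8303295; answer -8303295
Part 2: R1 = -8303295; m = -18; cross terms: (-7*-18 - 3*-30)=216, (3*29 - 31*-18)=645, (31*35 - 5*29)=940, (5*-30 - -7*35)=95; twice the area = |1896| = 1896; area = 948; boundary points = 2 + 1 + 2 + 1 = 6; strictly interior points = area - boundary/2 + 1 = 946; answer 946
Part 3: R2 = 946; d = 6; total draws C(13,3) = 286; complement C(7,3) = 35; favorable 286 - 35 = 251; P = 251/286; answer 251/286
Part 4: R3 = 251/286; threaded value p + q = 537; w = 2; a(2) = 1*(22) + 3*(2) = 28; iterating: a(2)=28, a(3)=94, a(4)=178, a(5)=460, a(6)=994, a(7)=2374, a(8)=5356, a(9)=12478, a(10)=28546, a(11)=65980; answer 65980

65980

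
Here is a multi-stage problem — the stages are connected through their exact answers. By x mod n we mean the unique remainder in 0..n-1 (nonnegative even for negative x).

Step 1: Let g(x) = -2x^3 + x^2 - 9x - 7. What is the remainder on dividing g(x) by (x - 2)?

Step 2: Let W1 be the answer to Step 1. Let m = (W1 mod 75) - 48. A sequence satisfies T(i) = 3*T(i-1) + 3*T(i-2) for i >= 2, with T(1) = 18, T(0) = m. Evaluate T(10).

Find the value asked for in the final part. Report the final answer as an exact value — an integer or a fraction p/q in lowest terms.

Step 1: remainder = value at the root: -2*(2)^3 + 1*(2)^2 - 9*(2)^1 - 7 = (-16) + (4) + (-18) + (-7) = -37; answer -37
Step 2: W1 = -37; m = -10; T(2) = 3*(18) + 3*(-10) = 24; iterating: T(2)=24, T(3)=126, T(4)=450, T(5)=1728, T(6)=6534, T(7)=24786, T(8)=93960, T(9)=356238, T(10)=1350594; answer 1350594

1350594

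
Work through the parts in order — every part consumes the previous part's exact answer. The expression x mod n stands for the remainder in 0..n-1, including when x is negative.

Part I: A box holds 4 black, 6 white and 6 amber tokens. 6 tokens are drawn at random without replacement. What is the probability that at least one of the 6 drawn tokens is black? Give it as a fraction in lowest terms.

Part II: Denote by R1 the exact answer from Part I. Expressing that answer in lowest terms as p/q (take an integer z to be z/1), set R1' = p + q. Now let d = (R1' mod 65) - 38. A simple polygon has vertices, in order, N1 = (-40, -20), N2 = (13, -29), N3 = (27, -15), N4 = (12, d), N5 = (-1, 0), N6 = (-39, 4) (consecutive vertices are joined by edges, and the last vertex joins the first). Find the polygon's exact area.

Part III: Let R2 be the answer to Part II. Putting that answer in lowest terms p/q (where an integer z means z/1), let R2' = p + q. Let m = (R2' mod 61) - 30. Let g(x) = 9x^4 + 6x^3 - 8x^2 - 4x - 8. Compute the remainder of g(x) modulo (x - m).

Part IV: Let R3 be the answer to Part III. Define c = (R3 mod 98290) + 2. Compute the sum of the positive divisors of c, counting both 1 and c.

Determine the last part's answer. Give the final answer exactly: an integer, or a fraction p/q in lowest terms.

Part I: total draws C(16,6) = 8008; complement C(12,6) = 924; favorable 8008 - 924 = 7084; P = 23/26; answer 23/26
Part II: R1 = 23/26; threaded value p + q = 49; d = 11; cross terms: (-40*-29 - 13*-20)=1420, (13*-15 - 27*-29)=588, (27*11 - 12*-15)=477, (12*0 - -1*11)=11, (-1*4 - -39*0)=-4, (-39*-20 - -40*4)=940; twice the area = |3432| = 3432; area = 1716; answer 1716
Part III: R2 = 1716; threaded value p + q = 1717; m = -21; remainder = value at the root: 9*(-21)^4 + 6*(-21)^3 - 8*(-21)^2 - 4*(-21)^1 - 8 = (1750329) + (-55566) + (-3528) + (84) + (-8) = 1691311; answer 1691311
Part IV: R3 = 1691311; c = 20383; 20383 = 11 * 17 * 109; sigma = (1 + 11) * (1 + 17) * (1 + 109) = 12 * 18 * 110 = 23760; answer 23760

23760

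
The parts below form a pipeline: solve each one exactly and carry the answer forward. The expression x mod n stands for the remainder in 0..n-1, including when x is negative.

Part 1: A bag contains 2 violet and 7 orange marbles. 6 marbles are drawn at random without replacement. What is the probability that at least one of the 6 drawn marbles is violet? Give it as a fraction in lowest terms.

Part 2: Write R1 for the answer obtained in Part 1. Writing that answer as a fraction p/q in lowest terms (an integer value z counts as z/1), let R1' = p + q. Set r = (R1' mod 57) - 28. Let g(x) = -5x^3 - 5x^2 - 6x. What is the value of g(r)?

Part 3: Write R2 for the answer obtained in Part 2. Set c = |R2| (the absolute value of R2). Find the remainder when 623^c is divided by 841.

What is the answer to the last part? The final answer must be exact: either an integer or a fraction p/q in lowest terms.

Part 1: total draws C(9,6) = 84; complement C(7,6) = 7; favorable 84 - 7 = 77; P = 11/12; answer 11/12
Part 2: R1 = 11/12; threaded value p + q = 23; r = -5; -5*(-5)^3 - 5*(-5)^2 - 6*(-5)^1 = (625) + (-125) + (30) = 530; answer 530
Part 3: R2 = 530; c = 530; squarings mod 841: 623^1=623, 623^2=428, 623^4=687, 623^8=168, 623^16=471, 623^32=658, 623^64=690, 623^128=94, 623^256=426, 623^512=661; 623^530 = 623^2 * 623^16 * 623^512 = 787 (mod 841); answer 787

787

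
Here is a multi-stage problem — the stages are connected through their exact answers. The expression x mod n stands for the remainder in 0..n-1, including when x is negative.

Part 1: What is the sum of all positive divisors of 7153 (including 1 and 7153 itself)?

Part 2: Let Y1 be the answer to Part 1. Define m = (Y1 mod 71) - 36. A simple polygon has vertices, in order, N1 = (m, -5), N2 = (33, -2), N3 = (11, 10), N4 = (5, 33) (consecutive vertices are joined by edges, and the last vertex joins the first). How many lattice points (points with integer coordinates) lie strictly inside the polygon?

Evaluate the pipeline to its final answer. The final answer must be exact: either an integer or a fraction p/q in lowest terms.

Part 1: 7153 = 23 * 311; sigma = (1 + 23) * (1 + 311) = 24 * 312 = 7488; answer 7488
Part 2: Y1 = 7488; m = -3; cross terms: (-3*-2 - 33*-5)=171, (33*10 - 11*-2)=352, (11*33 - 5*10)=313, (5*-5 - -3*33)=74; twice the area = |910| = 910; area = 455; boundary points = 3 + 2 + 1 + 2 = 8; strictly interior points = area - boundary/2 + 1 = 452; answer 452

452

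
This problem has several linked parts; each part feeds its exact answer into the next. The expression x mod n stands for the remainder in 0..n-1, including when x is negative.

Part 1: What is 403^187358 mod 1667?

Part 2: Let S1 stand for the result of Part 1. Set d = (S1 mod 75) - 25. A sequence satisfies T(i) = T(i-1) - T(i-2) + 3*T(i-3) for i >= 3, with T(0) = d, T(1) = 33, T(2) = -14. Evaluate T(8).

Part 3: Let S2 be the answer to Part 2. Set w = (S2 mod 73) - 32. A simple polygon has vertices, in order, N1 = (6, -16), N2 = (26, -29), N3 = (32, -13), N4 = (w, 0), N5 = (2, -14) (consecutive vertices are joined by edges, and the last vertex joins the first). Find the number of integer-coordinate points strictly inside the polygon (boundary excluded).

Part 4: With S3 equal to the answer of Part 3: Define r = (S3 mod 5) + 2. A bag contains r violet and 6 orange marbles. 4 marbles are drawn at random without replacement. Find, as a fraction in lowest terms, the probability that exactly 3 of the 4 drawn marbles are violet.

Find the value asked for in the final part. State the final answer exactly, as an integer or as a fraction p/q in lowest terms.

Part 1: squarings mod 1667: 403^1=403, 403^2=710, 403^4=666, 403^8=134, 403^16=1286, 403^32=132, 403^64=754, 403^128=69, 403^256=1427, 403^512=922, 403^1024=1581, 403^2048=728, 403^4096=1545, 403^8192=1548, 403^16384=825, 403^32768=489, 403^65536=740, 403^131072=824; 403^187358 = 403^2 * 403^4 * 403^8 * 403^16 * 403^64 * 403^128 * 403^256 * 403^512 * 403^2048 * 403^4096 * 403^16384 * 403^32768 * 403^131072 = 64 (mod 1667); answer 64
Part 2: S1 = 64; d = 39; T(3) = 1*(-14) - 1*(33) + 3*(39) = 70; iterating: T(3)=70, T(4)=183, T(5)=71, T(6)=98, T(7)=576, T(8)=691; answer 691
Part 3: S2 = 691; w = 2; cross terms: (6*-29 - 26*-16)=242, (26*-13 - 32*-29)=590, (32*0 - 2*-13)=26, (2*-14 - 2*0)=-28, (2*-16 - 6*-14)=52; twice the area = |882| = 882; area = 441; boundary points = 1 + 2 + 1 + 14 + 2 = 20; strictly interior points = area - boundary/2 + 1 = 432; answer 432
Part 4: S3 = 432; r = 4; total draws C(10,4) = 210; favorable C(4,3)*C(6,1) = 24; P = 4/35; answer 4/35

4/35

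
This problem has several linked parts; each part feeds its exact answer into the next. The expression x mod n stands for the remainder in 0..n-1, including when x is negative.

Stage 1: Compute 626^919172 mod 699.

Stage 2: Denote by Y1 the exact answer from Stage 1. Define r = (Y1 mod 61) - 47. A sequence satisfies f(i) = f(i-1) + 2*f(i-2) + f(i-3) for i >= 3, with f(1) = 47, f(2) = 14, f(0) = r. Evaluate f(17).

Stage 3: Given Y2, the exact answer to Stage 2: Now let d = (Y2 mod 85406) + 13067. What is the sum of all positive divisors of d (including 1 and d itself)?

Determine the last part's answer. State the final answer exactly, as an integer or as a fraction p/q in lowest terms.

Stage 1: squarings mod 699: 626^1=626, 626^2=436, 626^4=667, 626^8=325, 626^16=76, 626^32=184, 626^64=304, 626^128=148, 626^256=235, 626^512=4, 626^1024=16, 626^2048=256, 626^4096=529, 626^8192=241, 626^16384=64, 626^32768=601, 626^65536=517, 626^131072=271, 626^262144=46, 626^524288=19; 626^919172 = 626^4 * 626^128 * 626^512 * 626^1024 * 626^131072 * 626^262144 * 626^524288 = 625 (mod 699); answer 625
Stage 2: Y1 = 625; r = -32; f(3) = 1*(14) + 2*(47) + 1*(-32) = 76; iterating: f(3)=76, f(4)=151, f(5)=317, f(6)=695, f(7)=1480, f(8)=3187, f(9)=6842, f(10)=14696, f(11)=31567, f(12)=67801, f(13)=145631, f(14)=312800, f(15)=671863, f(16)=1443094, f(17)=3099620; answer 3099620
Stage 3: Y2 = 3099620; d = 38071; 38071 = 11 * 3461; sigma = (1 + 11) * (1 + 3461) = 12 * 3462 = 41544; answer 41544

41544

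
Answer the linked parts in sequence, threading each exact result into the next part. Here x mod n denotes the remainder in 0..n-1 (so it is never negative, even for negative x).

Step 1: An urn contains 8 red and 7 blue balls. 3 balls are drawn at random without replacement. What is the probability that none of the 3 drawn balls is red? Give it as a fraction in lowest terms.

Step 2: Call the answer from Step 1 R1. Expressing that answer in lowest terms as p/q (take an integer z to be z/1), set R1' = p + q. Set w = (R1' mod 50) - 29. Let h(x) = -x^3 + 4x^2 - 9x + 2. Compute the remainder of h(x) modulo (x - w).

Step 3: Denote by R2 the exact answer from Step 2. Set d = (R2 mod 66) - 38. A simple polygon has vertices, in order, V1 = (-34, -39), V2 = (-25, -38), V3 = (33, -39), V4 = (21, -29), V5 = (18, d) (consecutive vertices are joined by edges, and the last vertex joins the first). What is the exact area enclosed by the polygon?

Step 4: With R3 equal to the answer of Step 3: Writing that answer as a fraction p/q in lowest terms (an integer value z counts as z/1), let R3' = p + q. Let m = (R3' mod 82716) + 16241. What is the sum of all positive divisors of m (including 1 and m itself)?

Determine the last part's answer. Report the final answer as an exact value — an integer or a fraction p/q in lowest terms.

17852

Step 1: total draws C(15,3) = 455; favorable C(7,3) = 35; P = 1/13; answer 1/13
Step 2: R1 = 1/13; threaded value p + q = 14; w = -15; remainder = value at the root: -1*(-15)^3 + 4*(-15)^2 - 9*(-15)^1 + 2 = (3375) + (900) + (135) + (2) = 4412; answer 4412
Step 3: R2 = 4412; d = 18; cross terms: (-34*-38 - -25*-39)=317, (-25*-39 - 33*-38)=2229, (33*-29 - 21*-39)=-138, (21*18 - 18*-29)=900, (18*-39 - -34*18)=-90; twice the area = |3218| = 3218; area = 1609; answer 1609
Step 4: R3 = 1609; threaded value p + q = 1610; m = 17851; 17851 is prime, so its only divisors are 1 and 17851; sigma = 1 + 17851 = 17852; answer 17852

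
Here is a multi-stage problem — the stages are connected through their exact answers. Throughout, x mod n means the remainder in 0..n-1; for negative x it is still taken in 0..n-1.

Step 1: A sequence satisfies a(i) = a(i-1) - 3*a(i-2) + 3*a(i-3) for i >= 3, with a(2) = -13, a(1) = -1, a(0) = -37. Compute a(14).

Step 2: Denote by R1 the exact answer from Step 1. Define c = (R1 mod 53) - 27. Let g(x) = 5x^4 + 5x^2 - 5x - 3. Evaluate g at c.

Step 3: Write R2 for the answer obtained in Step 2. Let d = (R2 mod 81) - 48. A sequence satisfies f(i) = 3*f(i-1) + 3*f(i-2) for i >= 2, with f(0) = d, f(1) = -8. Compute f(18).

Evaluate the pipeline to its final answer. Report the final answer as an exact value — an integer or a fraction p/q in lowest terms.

-32156018685

Step 1: a(3) = 1*(-13) - 3*(-1) + 3*(-37) = -121; iterating: a(3)=-121, a(4)=-85, a(5)=239, a(6)=131, a(7)=-841, a(8)=-517, a(9)=2399, a(10)=1427, a(11)=-7321, a(12)=-4405, a(13)=21839, a(14)=13091; answer 13091
Step 2: R1 = 13091; c = -27; 5*(-27)^4 + 5*(-27)^2 - 5*(-27)^1 - 3 = (2657205) + (3645) + (135) + (-3) = 2660982; answer 2660982
Step 3: R2 = 2660982; d = 3; f(2) = 3*(-8) + 3*(3) = -15; iterating: f(2)=-15, f(3)=-69, f(4)=-252, f(5)=-963, f(6)=-3645, f(7)=-13824, f(8)=-52407, f(9)=-198693, f(10)=-753300, f(11)=-2855979, f(12)=-10827837, f(13)=-41051448, f(14)=-155637855, f(15)=-590067909, f(16)=-2237117292, f(17)=-8481555603, f(18)=-32156018685; answer -32156018685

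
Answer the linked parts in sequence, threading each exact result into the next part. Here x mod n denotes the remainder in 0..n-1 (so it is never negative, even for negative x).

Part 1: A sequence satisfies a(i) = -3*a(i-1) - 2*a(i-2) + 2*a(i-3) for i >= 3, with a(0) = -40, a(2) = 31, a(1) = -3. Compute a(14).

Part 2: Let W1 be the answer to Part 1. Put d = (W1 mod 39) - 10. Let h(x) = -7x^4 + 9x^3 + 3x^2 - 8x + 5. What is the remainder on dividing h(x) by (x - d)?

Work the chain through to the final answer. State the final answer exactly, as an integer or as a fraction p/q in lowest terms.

Part 1: a(3) = -3*(31) - 2*(-3) + 2*(-40) = -167; iterating: a(3)=-167, a(4)=433, a(5)=-903, a(6)=1509, a(7)=-1855, a(8)=741, a(9)=4505, a(10)=-18707, a(11)=48593, a(12)=-99355, a(13)=163465, a(14)=-194499; answer -194499
Part 2: W1 = -194499; d = 23; remainder = value at the root: -7*(23)^4 + 9*(23)^3 + 3*(23)^2 - 8*(23)^1 + 5 = (-1958887) + (109503) + (1587) + (-184) + (5) = -1847976; answer -1847976

-1847976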